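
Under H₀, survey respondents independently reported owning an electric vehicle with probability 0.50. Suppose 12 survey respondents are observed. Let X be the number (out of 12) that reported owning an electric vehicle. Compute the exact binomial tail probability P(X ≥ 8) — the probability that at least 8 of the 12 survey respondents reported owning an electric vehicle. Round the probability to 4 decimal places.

X is binomial with n = 12 and p = 0.50.
P(X ≥ 8) = Σ_{j=8}^{12} C(12,j)·0.50^j·0.50^{12−j}.
= 0.120850 + 0.053711 + 0.016113 + 0.002930 + 0.000244 = 0.1938.

P = 0.1938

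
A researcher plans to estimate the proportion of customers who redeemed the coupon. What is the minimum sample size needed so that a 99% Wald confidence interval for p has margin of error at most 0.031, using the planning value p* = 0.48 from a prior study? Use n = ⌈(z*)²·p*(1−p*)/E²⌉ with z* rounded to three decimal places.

n = 1724

z* = 2.576 at the 99% level.
p*(1−p*) = 0.2496.
(z*)²·p*(1−p*)/E² = 6.635776·0.2496/0.000961 = 1723.506.
Rounding up, n = 1724.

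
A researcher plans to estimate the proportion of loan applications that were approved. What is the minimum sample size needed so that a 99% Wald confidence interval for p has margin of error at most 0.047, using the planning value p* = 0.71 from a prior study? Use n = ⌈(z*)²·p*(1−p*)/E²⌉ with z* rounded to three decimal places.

z* = 2.576 at the 99% level.
p*(1−p*) = 0.2059.
(z*)²·p*(1−p*)/E² = 6.635776·0.2059/0.002209 = 618.518.
⌈618.518⌉ = 619.

n = 619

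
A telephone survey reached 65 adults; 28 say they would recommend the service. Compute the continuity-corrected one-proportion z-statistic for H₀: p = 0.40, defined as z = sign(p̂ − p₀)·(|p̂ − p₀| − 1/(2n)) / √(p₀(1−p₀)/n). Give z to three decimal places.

Sample proportion p̂ = 28/65 = 0.43077. p̂ − p₀ = 0.030769.
Continuity correction 1/(2n) = 1/130 = 0.007692.
Corrected numerator: |0.030769| − 0.007692 = 0.023077.
SE₀ = √(0.40·0.60/65) = 0.060764.
z = +0.023077/0.060764 = 0.380.

z = 0.380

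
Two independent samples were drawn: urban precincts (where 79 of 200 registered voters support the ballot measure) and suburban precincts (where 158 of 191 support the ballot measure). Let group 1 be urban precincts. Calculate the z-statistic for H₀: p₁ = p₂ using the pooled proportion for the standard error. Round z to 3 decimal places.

z = -8.744

p̂₁ = 79/200 = 0.39500, p̂₂ = 158/191 = 0.82723.
Pooled p̂ = (79+158)/(200+191) = 237/391 = 0.60614.
Pooled SE = √[0.2387347·0.01023560] ≈ 0.049433.
z = (p̂₁ − p̂₂)/SE = (0.39500 − 0.82723)/0.049433 = -0.43223/0.049433 = -8.744.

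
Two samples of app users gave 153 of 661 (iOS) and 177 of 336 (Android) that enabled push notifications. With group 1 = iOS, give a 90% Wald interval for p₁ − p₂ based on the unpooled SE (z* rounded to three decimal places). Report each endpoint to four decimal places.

p̂₁ = 0.23147, p̂₂ = 0.52679, so the observed difference is -0.29532.
SE = √(0.000269123 + 0.000741912) = √0.001011035 = 0.031797.
For 90% confidence, z* = 1.645. Margin of error = 0.05231.
Interval: -0.29532 ± 0.05231 → (-0.3476, -0.2430).

(-0.3476, -0.2430)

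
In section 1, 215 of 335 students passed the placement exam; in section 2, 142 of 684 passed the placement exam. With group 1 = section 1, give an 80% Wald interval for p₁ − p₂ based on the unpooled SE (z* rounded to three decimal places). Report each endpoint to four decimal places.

(0.3952, 0.4732)

p̂₁ = 215/335 = 0.64179, p̂₂ = 142/684 = 0.20760; p̂₁ − p̂₂ = 0.43419.
SE = √(0.000686255 + 0.000240502) = √0.000926757 = 0.030443.
For 80% confidence, z* = 1.282. Margin of error = 0.03903.
CI: 0.43419 ± 0.03903 = (0.3952, 0.4732).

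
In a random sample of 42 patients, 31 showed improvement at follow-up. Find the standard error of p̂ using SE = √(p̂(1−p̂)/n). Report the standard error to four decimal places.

SE = 0.0678

With x = 31 successes in n = 42, p̂ = 0.73810.
p̂(1−p̂) = 0.73810·0.26190 = 0.193308.
SE = √(0.193308/42) = 0.0678.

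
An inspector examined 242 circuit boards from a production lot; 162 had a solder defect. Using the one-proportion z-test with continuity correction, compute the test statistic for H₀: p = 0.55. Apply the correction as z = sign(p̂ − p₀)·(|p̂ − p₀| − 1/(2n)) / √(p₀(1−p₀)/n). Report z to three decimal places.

Sample proportion p̂ = 162/242 = 0.66942. p̂ − p₀ = 0.119421.
Continuity correction 1/(2n) = 1/484 = 0.002066.
Corrected numerator: |0.119421| − 0.002066 = 0.117355.
SE₀ = √(0.55·0.45/242) = 0.031980.
z = +0.117355/0.031980 = 3.670.

z = 3.670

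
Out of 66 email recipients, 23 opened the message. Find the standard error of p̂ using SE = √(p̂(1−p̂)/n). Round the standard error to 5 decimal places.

The sample proportion is 23/66 = 0.34848.
p̂(1−p̂) = 0.227042.
Dividing by n and taking the root: √0.003440030 = 0.05865.

SE = 0.05865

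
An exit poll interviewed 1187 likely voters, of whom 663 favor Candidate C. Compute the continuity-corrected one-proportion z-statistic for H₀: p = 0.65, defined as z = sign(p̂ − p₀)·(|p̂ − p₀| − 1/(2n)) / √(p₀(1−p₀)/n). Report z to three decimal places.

The sample proportion is 663/1187 = 0.55855. p̂ − p₀ = -0.091449.
1/(2n) = 0.000421.
Corrected numerator: |-0.091449| − 0.000421 = 0.091028.
SE₀ = √(0.65·0.35/1187) = 0.013844.
z = −0.091028/0.013844 = -6.575.

z = -6.575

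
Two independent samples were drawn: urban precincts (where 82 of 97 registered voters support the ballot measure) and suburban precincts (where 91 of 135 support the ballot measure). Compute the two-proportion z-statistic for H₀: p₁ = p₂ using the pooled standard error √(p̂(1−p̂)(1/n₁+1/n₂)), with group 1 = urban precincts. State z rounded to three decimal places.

z = 2.955

p̂₁ = 82/97 = 0.84536, p̂₂ = 91/135 = 0.67407.
Pooled p̂ = (82+91)/(97+135) = 173/232 = 0.74569.
SE = √[p̂(1−p̂)(1/n₁+1/n₂)] = √[0.74569·0.25431·(1/97+1/135)] ≈ 0.057963.
z = (p̂₁ − p̂₂)/SE = (0.84536 − 0.67407)/0.057963 = 0.17129/0.057963 = 2.955.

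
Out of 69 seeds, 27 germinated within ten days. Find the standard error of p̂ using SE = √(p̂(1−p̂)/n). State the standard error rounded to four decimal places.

With x = 27 successes in n = 69, p̂ = 0.39130.
p̂(1−p̂) = 0.238184.
SE = √(0.238184/69) = √0.003451942 = 0.0588.

SE = 0.0588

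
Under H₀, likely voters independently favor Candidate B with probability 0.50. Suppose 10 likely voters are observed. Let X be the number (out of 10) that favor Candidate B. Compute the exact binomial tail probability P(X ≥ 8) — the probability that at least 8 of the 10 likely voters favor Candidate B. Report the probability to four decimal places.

X ~ Binomial(n=10, p=0.50).
P(X ≥ 8) = C(10,8)·0.50^8·0.50^2 + C(10,9)·0.50^9·0.50^1 + C(10,10)·0.50^10·0.50^0.
= 0.043945 + 0.009766 + 0.000977 = 0.0547.

P = 0.0547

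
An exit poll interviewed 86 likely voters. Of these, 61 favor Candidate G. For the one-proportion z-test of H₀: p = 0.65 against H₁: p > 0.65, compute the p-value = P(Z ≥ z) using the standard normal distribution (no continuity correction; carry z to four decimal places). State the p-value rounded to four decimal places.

p-value = 0.1245

The sample proportion is 61/86 = 0.70930.
Under H₀, SE = √(p₀(1−p₀)/n) = √(0.65·0.35/86) = √0.002645349 = 0.051433.
Test statistic (full precision, shown to 4 dp): z = (61/86 − 0.65)/SE₀ ≈ 1.1530.
From the standard normal, P(Z ≥ z) = 0.1245.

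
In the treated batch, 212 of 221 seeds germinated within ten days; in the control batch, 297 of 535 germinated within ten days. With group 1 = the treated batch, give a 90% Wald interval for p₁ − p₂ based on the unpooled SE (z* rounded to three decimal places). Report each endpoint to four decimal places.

p̂₁ = 0.95928, p̂₂ = 0.55514, so the observed difference is 0.40414.
Unpooled SE = √(p̂₁(1−p̂₁)/n₁ + p̂₂(1−p̂₂)/n₂) = √(0.000176767 + 0.000461607) = 0.025266.
z* = 1.645 at the 90% level. Margin of error = 0.04156.
Interval: 0.40414 ± 0.04156 → (0.3626, 0.4457).

(0.3626, 0.4457)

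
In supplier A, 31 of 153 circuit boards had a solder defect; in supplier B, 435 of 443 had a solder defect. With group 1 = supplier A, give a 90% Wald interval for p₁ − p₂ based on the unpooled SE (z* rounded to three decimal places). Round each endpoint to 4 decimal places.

(-0.8338, -0.7249)

p̂₁ = 0.20261, p̂₂ = 0.98194, so the observed difference is -0.77933.
Unpooled SE = √(p̂₁(1−p̂₁)/n₁ + p̂₂(1−p̂₂)/n₂) = √(0.001055959 + 0.000040028) = 0.033106.
z* = 1.645 at the 90% level. Margin = 1.645·0.033106 = 0.05446.
CI: -0.77933 ± 0.05446 = (-0.8338, -0.7249).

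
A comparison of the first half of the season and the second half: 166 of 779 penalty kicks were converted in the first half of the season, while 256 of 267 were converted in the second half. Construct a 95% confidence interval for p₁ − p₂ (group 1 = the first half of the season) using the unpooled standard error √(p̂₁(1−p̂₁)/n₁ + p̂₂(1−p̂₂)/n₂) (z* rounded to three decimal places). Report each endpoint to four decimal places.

p̂₁ = 0.21309, p̂₂ = 0.95880, so the observed difference is -0.74571.
Unpooled SE = √(p̂₁(1−p̂₁)/n₁ + p̂₂(1−p̂₂)/n₂) = √(0.000215256 + 0.000147945) = 0.019058.
For 95% confidence, z* = 1.960. Margin of error = 0.03735.
Interval: -0.74571 ± 0.03735 → (-0.7831, -0.7084).

(-0.7831, -0.7084)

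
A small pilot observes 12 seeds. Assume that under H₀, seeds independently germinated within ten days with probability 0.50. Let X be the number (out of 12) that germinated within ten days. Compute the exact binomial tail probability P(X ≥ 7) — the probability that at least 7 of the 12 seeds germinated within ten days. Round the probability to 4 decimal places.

P = 0.3872

X is binomial with n = 12 and p = 0.50.
P(X ≥ 7) = Σ_{j=7}^{12} C(12,j)·0.50^j·0.50^{12−j}.
= 0.193359 + 0.120850 + 0.053711 + 0.016113 + 0.002930 + 0.000244 = 0.3872.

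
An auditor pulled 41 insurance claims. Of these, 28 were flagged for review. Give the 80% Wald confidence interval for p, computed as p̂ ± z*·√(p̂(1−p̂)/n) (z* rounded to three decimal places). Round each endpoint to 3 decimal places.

Sample proportion p̂ = 28/41 = 0.68293.
SE(p̂) = √(0.68293·0.31707/41) = 0.072673.
z* = 1.282 at the 80% level.
Margin = 1.282·0.072673 = 0.09317.
Interval: 0.68293 ± 0.09317 → (0.590, 0.776).

(0.590, 0.776)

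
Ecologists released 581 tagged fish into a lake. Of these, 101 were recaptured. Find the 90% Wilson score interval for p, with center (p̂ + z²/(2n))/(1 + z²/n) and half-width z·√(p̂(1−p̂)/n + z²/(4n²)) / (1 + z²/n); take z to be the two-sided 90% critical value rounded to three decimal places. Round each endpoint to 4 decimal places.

(0.1495, 0.2012)

p̂ = 101/581 = 0.17384; z = 1.645, so z² = 2.706025.
1 + z²/n = 1.004658.
Adjusted center: (0.17384 + z²/(2n))/1.004658 = 0.17535.
Radicand: p̂(1−p̂)/n + z²/(4n²) = 0.000247192 + 0.000002004 = 0.000249196.
Half-width = 1.645·√0.000249196/1.004658 = 0.02585.
Interval: 0.17535 ± 0.02585 → (0.1495, 0.2012).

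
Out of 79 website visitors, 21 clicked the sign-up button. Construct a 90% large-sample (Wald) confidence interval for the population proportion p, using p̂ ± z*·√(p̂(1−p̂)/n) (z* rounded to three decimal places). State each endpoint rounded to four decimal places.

With x = 21 successes in n = 79, p̂ = 0.26582.
Standard error of p̂: √(0.195161/79) = √0.002470393 = 0.049703.
For 90% confidence, z* = 1.645.
Margin = 1.645·0.049703 = 0.08176.
CI: 0.26582 ± 0.08176 = (0.1841, 0.3476).

(0.1841, 0.3476)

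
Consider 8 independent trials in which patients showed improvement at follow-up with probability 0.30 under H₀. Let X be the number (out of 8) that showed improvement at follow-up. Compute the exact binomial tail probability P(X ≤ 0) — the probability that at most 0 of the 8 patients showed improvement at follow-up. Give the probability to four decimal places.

P = 0.0576

X is binomial with n = 8 and p = 0.30.
P(X ≤ 0) = C(8,0)·0.30^0·0.70^8.
= 0.057648 = 0.0576.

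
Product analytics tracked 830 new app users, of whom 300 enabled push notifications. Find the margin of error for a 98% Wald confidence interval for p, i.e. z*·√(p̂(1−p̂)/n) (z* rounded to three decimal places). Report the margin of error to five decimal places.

ME = 0.03879

Sample proportion p̂ = 300/830 = 0.36145.
SE = √(p̂(1−p̂)/n) = √(0.230803/830) = 0.016676.
For 98% confidence, z* = 2.326.
Margin of error = z*·SE = 2.326 × 0.016676 = 0.03879.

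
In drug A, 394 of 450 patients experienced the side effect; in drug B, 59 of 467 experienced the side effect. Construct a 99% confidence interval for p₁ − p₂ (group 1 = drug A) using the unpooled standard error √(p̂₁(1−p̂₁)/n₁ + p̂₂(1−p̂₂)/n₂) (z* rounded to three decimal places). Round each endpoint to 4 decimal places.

p̂₁ = 394/450 = 0.87556, p̂₂ = 59/467 = 0.12634; p̂₁ − p̂₂ = 0.74922.
SE = √(0.000242129 + 0.000236353) = √0.000478482 = 0.021874.
z* = 2.576 at the 99% level. Margin of error = 0.05635.
CI: 0.74922 ± 0.05635 = (0.6929, 0.8056).

(0.6929, 0.8056)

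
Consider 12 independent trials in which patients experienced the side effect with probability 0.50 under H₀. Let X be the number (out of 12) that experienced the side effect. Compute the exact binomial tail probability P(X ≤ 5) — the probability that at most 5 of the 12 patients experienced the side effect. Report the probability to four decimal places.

X is binomial with n = 12 and p = 0.50.
P(X ≤ 5) = Σ_{j=0}^{5} C(12,j)·0.50^j·0.50^{12−j}.
= 0.000244 + 0.002930 + 0.016113 + 0.053711 + 0.120850 + 0.193359 = 0.3872.

P = 0.3872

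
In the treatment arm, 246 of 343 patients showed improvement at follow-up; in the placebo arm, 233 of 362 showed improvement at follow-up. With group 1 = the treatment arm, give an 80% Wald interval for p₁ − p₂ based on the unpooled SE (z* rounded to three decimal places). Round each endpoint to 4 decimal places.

(0.0287, 0.1184)

p̂₁ = 246/343 = 0.71720, p̂₂ = 233/362 = 0.64365; p̂₁ − p̂₂ = 0.07355.
Unpooled SE = √(p̂₁(1−p̂₁)/n₁ + p̂₂(1−p̂₂)/n₂) = √(0.000591323 + 0.000633607) = 0.034999.
z* = 1.282 at the 80% level. Margin = 1.282·0.034999 = 0.04487.
So the interval runs from 0.0287 to 0.1184.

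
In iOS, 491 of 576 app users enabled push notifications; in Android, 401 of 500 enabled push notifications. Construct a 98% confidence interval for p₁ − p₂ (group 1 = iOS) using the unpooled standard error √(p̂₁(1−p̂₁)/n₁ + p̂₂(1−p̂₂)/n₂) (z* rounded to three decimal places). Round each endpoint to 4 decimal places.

(-0.0034, 0.1043)

p̂₁ = 491/576 = 0.85243, p̂₂ = 401/500 = 0.80200; p̂₁ − p̂₂ = 0.05043.
SE = √(0.000218390 + 0.000317592) = √0.000535982 = 0.023151.
z* = 2.326 at the 98% level. Margin = 2.326·0.023151 = 0.05385.
CI: 0.05043 ± 0.05385 = (-0.0034, 0.1043).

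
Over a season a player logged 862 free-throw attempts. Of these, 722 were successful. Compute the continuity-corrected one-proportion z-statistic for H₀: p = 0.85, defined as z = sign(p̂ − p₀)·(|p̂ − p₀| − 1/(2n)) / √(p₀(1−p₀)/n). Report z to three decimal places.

p̂ = 722/862 = 0.83759. p̂ − p₀ = -0.012413.
1/(2n) = 0.000580.
Corrected numerator: |-0.012413| − 0.000580 = 0.011833.
Under H₀, SE = √(p₀(1−p₀)/n) = √(0.85·0.15/862) = √0.000147912 = 0.012162.
z = (−)0.011833/0.012162 = -0.973.

z = -0.973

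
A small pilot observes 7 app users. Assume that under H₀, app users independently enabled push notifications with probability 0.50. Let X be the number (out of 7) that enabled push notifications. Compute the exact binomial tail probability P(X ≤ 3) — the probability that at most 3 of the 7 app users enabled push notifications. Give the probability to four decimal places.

X ~ Binomial(n=7, p=0.50).
P(X ≤ 3) = C(7,0)·0.50^0·0.50^7 + C(7,1)·0.50^1·0.50^6 + C(7,2)·0.50^2·0.50^5 + C(7,3)·0.50^3·0.50^4.
= 0.007812 + 0.054688 + 0.164062 + 0.273438 = 0.5000.

P = 0.5000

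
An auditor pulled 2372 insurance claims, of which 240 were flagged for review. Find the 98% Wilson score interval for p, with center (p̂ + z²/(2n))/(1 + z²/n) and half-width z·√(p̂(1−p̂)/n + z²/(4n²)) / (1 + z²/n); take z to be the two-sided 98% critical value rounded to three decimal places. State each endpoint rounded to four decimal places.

Here p̂ = 240/2372 = 0.10118 and z = 2.326 (z² = 5.410276).
Denominator 1 + z²/n = 1 + 5.410276/2372 = 1.002281.
Adjusted center: (0.10118 + z²/(2n))/1.002281 = 0.10209.
Radicand: p̂(1−p̂)/n + z²/(4n²) = 0.000038340 + 0.000000240 = 0.000038580.
Half-width = z·√(radicand)/denom = 2.326·0.006211/1.002281 = 0.01441.
CI: 0.10209 ± 0.01441 = (0.0877, 0.1165).

(0.0877, 0.1165)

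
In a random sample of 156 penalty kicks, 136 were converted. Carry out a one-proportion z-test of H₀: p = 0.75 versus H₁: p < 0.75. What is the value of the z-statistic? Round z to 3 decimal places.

z = 3.513

The sample proportion is 136/156 = 0.87179.
SE₀ = √(0.75·0.25/156) = 0.034669.
z = (p̂ − p₀)/SE = (0.87179 − 0.75)/0.034669 = 3.513.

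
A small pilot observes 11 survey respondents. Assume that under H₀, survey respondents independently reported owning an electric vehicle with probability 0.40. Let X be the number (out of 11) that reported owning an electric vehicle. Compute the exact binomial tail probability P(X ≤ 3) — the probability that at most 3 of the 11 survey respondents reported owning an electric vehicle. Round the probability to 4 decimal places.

P = 0.2963

X is binomial with n = 11 and p = 0.40.
P(X ≤ 3) = C(11,0)·0.40^0·0.60^11 + C(11,1)·0.40^1·0.60^10 + C(11,2)·0.40^2·0.60^9 + C(11,3)·0.40^3·0.60^8.
= 0.003628 + 0.026605 + 0.088684 + 0.177367 = 0.2963.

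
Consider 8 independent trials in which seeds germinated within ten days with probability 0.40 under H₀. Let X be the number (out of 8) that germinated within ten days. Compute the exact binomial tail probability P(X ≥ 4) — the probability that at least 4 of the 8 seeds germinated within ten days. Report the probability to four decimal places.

X is binomial with n = 8 and p = 0.40.
P(X ≥ 4) = Σ_{j=4}^{8} C(8,j)·0.40^j·0.60^{8−j}.
= 0.232243 + 0.123863 + 0.041288 + 0.007864 + 0.000655 = 0.4059.

P = 0.4059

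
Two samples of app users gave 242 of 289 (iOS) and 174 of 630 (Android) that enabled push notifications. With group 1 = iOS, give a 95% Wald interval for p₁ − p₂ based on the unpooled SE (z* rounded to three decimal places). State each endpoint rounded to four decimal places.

(0.5061, 0.6162)

p̂₁ = 242/289 = 0.83737, p̂₂ = 174/630 = 0.27619; p̂₁ − p̂₂ = 0.56118.
Unpooled SE = √(p̂₁(1−p̂₁)/n₁ + p̂₂(1−p̂₂)/n₂) = √(0.000471216 + 0.000317316) = 0.028081.
For 95% confidence, z* = 1.960. Margin = 1.960·0.028081 = 0.05504.
CI: 0.56118 ± 0.05504 = (0.5061, 0.6162).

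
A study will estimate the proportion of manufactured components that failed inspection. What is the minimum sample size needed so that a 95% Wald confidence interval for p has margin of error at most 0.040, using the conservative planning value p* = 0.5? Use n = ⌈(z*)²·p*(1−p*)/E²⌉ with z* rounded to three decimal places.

n = 601

For 95% confidence, z* = 1.960.
p*(1−p*) = 0.50·0.50 = 0.2500.
(z*)²·p*(1−p*)/E² = 3.841600·0.2500/0.001600 = 600.250.
Rounding up, n = 601.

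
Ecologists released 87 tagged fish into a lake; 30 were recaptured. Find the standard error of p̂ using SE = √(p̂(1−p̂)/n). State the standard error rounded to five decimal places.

With x = 30 successes in n = 87, p̂ = 0.34483.
p̂(1−p̂) = 0.34483·0.65517 = 0.225922.
Dividing by n and taking the root: √0.002596805 = 0.05096.

SE = 0.05096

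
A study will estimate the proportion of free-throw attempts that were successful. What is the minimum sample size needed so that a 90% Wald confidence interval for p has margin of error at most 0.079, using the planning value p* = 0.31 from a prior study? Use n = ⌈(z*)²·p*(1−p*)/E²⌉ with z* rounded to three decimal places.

n = 93

For 90% confidence, z* = 1.645.
p*(1−p*) = 0.2139.
(z*)²·p*(1−p*)/E² = 2.706025·0.2139/0.006241 = 92.745.
Rounding up, n = 93.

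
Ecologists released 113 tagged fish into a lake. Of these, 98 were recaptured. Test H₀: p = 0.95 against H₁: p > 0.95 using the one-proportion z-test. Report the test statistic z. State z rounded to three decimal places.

z = -4.036

p̂ = 98/113 = 0.86726.
SE₀ = √(0.95·0.05/113) = 0.020503.
Test statistic: z = -0.08274/0.020503 = -4.036.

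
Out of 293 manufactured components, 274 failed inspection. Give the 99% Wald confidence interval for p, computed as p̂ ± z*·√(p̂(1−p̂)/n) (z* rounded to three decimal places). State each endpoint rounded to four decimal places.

The sample proportion is 274/293 = 0.93515.
Standard error of p̂: √(0.060641/293) = √0.000206967 = 0.014386.
The 99% critical value is z* = 2.576.
Margin = 2.576·0.014386 = 0.03706.
Interval: 0.93515 ± 0.03706 → (0.8981, 0.9722).

(0.8981, 0.9722)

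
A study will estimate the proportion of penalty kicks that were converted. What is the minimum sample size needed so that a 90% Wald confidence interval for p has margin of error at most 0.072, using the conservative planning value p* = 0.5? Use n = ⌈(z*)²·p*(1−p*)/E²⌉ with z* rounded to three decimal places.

The 90% critical value is z* = 1.645.
p*(1−p*) = 0.50·0.50 = 0.2500.
(z*)²·p*(1−p*)/E² = 2.706025·0.2500/0.005184 = 130.499.
⌈130.499⌉ = 131.

n = 131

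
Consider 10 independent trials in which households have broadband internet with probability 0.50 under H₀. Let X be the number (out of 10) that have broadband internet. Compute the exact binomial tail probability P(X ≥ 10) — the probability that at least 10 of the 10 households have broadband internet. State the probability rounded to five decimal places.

X ~ Binomial(n=10, p=0.50).
P(X ≥ 10) = C(10,10)·0.50^10·0.50^0.
= 0.000977 = 0.00098.

P = 0.00098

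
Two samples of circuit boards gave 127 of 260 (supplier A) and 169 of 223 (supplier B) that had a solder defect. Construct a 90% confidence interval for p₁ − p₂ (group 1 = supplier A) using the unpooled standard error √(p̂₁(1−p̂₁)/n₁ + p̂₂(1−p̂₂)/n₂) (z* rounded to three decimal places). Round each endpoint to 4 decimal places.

(-0.3389, -0.1999)

p̂₁ = 127/260 = 0.48846, p̂₂ = 169/223 = 0.75785; p̂₁ − p̂₂ = -0.26939.
Unpooled SE = √(p̂₁(1−p̂₁)/n₁ + p̂₂(1−p̂₂)/n₂) = √(0.000961026 + 0.000822936) = 0.042237.
z* = 1.645 at the 90% level. Margin = 1.645·0.042237 = 0.06948.
Interval: -0.26939 ± 0.06948 → (-0.3389, -0.1999).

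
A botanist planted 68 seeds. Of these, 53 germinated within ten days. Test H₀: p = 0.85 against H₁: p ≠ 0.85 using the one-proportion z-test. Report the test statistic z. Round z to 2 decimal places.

With x = 53 successes in n = 68, p̂ = 0.77941.
Under H₀, SE = √(p₀(1−p₀)/n) = √(0.85·0.15/68) = √0.001875000 = 0.043301.
z = (p̂ − p₀)/SE = (0.77941 − 0.85)/0.043301 = -1.63.

z = -1.63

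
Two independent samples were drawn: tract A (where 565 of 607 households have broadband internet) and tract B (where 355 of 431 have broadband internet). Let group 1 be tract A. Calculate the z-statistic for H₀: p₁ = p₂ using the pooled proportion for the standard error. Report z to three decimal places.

Sample proportions: p̂₁ = 565/607 = 0.93081 and p̂₂ = 355/431 = 0.82367.
Pooling: p̂ = 920/1038 = 0.88632.
Pooled SE = √[0.1007570·0.00396763] ≈ 0.019994.
z = (p̂₁ − p̂₂)/SE = (0.93081 − 0.82367)/0.019994 = 0.10714/0.019994 = 5.359.

z = 5.359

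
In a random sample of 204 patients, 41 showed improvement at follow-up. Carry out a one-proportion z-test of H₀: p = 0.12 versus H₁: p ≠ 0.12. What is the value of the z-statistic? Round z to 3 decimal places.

p̂ = 41/204 = 0.20098.
SE₀ = √(0.12·0.88/204) = 0.022752.
z = (p̂ − p₀)/SE = (0.20098 − 0.12)/0.022752 = 3.559.

z = 3.559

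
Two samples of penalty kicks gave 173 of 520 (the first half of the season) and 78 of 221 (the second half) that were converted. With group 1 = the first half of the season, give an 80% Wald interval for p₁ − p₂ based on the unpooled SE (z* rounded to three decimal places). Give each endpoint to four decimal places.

p̂₁ = 0.33269, p̂₂ = 0.35294, so the observed difference is -0.02025.
Unpooled SE = √(p̂₁(1−p̂₁)/n₁ + p̂₂(1−p̂₂)/n₂) = √(0.000426939 + 0.001033365) = 0.038214.
The 80% critical value is z* = 1.282. Margin of error = 0.04899.
So the interval runs from -0.0692 to 0.0287.

(-0.0692, 0.0287)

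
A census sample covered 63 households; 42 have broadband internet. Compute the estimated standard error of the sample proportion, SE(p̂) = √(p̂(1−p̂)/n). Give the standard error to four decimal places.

Sample proportion p̂ = 42/63 = 0.66667.
p̂(1−p̂) = 0.222221.
Dividing by n and taking the root: √0.003527317 = 0.0594.

SE = 0.0594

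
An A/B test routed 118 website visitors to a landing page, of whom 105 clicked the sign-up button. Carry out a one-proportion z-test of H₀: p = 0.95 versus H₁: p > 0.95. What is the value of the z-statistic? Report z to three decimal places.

p̂ = 105/118 = 0.88983.
Under H₀, SE = √(p₀(1−p₀)/n) = √(0.95·0.05/118) = √0.000402542 = 0.020063.
z = (0.88983 − 0.95)/0.020063 = -0.06017/0.020063 = -2.999.

z = -2.999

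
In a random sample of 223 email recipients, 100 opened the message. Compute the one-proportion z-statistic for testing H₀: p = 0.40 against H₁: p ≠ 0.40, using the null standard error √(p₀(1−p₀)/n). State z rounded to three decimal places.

z = 1.476

Sample proportion p̂ = 100/223 = 0.44843.
SE₀ = √(0.40·0.60/223) = 0.032806.
z = (p̂ − p₀)/SE = (0.44843 − 0.40)/0.032806 = 1.476.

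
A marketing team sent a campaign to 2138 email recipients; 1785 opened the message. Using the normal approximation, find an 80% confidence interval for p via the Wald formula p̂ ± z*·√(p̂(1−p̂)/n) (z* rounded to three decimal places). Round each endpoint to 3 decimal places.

(0.825, 0.845)

The sample proportion is 1785/2138 = 0.83489.
SE = √(p̂(1−p̂)/n) = √(0.137847/2138) = 0.008030.
The 80% critical value is z* = 1.282.
Margin of error: 1.282 × 0.008030 = 0.01029.
So the interval runs from 0.825 to 0.845.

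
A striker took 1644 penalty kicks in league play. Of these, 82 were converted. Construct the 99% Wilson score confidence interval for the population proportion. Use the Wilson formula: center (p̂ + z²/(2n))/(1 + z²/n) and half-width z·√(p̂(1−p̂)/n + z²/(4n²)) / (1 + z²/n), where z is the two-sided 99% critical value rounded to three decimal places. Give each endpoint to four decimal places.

Here p̂ = 82/1644 = 0.04988 and z = 2.576 (z² = 6.635776).
1 + z²/n = 1.004036.
Center = (0.04988 + 0.002018)/1.004036 = 0.05169.
Radicand: p̂(1−p̂)/n + z²/(4n²) = 0.000028826 + 0.000000614 = 0.000029440.
Half-width = z·√(radicand)/denom = 2.576·0.005426/1.004036 = 0.01392.
So the interval runs from 0.0378 to 0.0656.

(0.0378, 0.0656)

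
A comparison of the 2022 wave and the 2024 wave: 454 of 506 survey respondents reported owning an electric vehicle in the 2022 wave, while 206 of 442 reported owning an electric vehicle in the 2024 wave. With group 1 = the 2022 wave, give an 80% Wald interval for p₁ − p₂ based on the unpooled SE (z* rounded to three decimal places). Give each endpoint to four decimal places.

(0.3962, 0.4662)

p̂₁ = 454/506 = 0.89723, p̂₂ = 206/442 = 0.46606; p̂₁ − p̂₂ = 0.43117.
Unpooled SE = √(p̂₁(1−p̂₁)/n₁ + p̂₂(1−p̂₂)/n₂) = √(0.000182225 + 0.000563005) = 0.027299.
The 80% critical value is z* = 1.282. Margin of error = 0.03500.
Interval: 0.43117 ± 0.03500 → (0.3962, 0.4662).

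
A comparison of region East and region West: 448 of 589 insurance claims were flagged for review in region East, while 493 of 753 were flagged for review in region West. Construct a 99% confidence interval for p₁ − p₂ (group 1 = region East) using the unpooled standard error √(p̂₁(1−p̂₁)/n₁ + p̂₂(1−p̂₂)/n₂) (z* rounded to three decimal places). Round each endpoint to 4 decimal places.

(0.0423, 0.1695)

p̂₁ = 448/589 = 0.76061, p̂₂ = 493/753 = 0.65471; p̂₁ − p̂₂ = 0.10590.
SE = √(0.000309137 + 0.000300217) = √0.000609354 = 0.024685.
The 99% critical value is z* = 2.576. Margin = 2.576·0.024685 = 0.06359.
CI: 0.10590 ± 0.06359 = (0.0423, 0.1695).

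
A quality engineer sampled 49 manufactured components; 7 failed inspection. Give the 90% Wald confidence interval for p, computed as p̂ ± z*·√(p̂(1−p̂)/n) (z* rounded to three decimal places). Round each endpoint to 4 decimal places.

Sample proportion p̂ = 7/49 = 0.14286.
Standard error of p̂: √(0.122449/49) = √0.002498959 = 0.049990.
The 90% critical value is z* = 1.645.
Margin = 1.645·0.049990 = 0.08223.
Interval: 0.14286 ± 0.08223 → (0.0606, 0.2251).

(0.0606, 0.2251)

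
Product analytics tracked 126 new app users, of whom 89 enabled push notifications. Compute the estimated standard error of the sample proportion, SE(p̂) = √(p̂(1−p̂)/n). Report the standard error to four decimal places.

Sample proportion p̂ = 89/126 = 0.70635.
p̂(1−p̂) = 0.70635·0.29365 = 0.207420.
SE = √(0.207420/126) = √0.001646190 = 0.0406.

SE = 0.0406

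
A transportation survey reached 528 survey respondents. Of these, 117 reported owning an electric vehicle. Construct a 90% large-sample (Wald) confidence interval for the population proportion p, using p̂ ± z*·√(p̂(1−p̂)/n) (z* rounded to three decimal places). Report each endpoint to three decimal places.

(0.192, 0.251)

Sample proportion p̂ = 117/528 = 0.22159.
SE = √(p̂(1−p̂)/n) = √(0.172488/528) = 0.018074.
z* = 1.645 at the 90% level.
Margin = 1.645·0.018074 = 0.02973.
Interval: 0.22159 ± 0.02973 → (0.192, 0.251).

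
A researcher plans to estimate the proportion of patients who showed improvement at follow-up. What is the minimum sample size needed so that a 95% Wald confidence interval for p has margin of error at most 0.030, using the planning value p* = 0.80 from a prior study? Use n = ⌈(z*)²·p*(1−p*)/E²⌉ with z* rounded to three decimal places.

z* = 1.960 at the 95% level.
p*(1−p*) = 0.1600.
Required n before rounding: 3.841600 × 0.1600 / 0.030² = 682.951.
Rounding up, n = 683.

n = 683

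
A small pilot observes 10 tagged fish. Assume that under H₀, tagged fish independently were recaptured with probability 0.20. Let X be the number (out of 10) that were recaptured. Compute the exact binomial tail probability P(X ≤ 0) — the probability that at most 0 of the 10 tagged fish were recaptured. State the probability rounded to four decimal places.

P = 0.1074

X is binomial with n = 10 and p = 0.20.
P(X ≤ 0) = C(10,0)·0.20^0·0.80^10.
= 0.107374 = 0.1074.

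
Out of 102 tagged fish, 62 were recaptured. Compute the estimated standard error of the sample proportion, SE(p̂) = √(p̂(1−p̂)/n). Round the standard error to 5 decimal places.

Sample proportion p̂ = 62/102 = 0.60784.
p̂(1−p̂) = 0.60784·0.39216 = 0.238371.
SE = √(0.238371/102) = √0.002336971 = 0.04834.

SE = 0.04834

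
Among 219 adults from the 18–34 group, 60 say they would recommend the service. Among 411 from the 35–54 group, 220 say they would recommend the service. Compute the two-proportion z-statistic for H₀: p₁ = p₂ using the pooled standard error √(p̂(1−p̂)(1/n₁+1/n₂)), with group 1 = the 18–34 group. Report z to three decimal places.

Sample proportions: p̂₁ = 60/219 = 0.27397 and p̂₂ = 220/411 = 0.53528.
Pooling: p̂ = 280/630 = 0.44444.
SE = √[p̂(1−p̂)(1/n₁+1/n₂)] = √[0.44444·0.55556·(1/219+1/411)] ≈ 0.041572.
z = (p̂₁ − p̂₂)/SE = (0.27397 − 0.53528)/0.041572 = -0.26131/0.041572 = -6.286.

z = -6.286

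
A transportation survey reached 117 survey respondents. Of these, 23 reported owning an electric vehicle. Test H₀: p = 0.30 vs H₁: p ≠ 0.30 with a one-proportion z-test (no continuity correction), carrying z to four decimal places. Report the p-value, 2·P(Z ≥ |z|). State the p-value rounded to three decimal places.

p-value = 0.015

p̂ = 23/117 = 0.19658.
Null standard error: √(0.30·0.70/117) = √0.001794872 = 0.042366.
z = (p̂ − p₀)/SE = (23/117 − 0.30)/0.042366 ≈ -2.4411.
From the standard normal, 2·P(Z ≥ |z|) = 0.015.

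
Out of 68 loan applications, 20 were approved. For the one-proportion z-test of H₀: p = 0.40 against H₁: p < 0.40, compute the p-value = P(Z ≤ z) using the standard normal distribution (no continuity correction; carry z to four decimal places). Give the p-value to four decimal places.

With x = 20 successes in n = 68, p̂ = 0.29412.
Null standard error: √(0.40·0.60/68) = √0.003529412 = 0.059409.
Test statistic (full precision, shown to 4 dp): z = (20/68 − 0.40)/SE₀ ≈ -1.7823.
From the standard normal, P(Z ≤ z) = 0.0374.

p-value = 0.0374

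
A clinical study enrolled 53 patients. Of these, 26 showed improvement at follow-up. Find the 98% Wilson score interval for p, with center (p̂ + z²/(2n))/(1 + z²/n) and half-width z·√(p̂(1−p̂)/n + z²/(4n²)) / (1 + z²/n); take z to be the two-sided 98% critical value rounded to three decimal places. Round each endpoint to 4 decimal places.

p̂ = 26/53 = 0.49057; z = 2.326, so z² = 5.410276.
Denominator 1 + z²/n = 1 + 5.410276/53 = 1.102081.
Adjusted center: (0.49057 + z²/(2n))/1.102081 = 0.49144.
Radicand: p̂(1−p̂)/n + z²/(4n²) = 0.004715302 + 0.000481513 = 0.005196815.
Half-width = z·√(radicand)/denom = 2.326·0.072089/1.102081 = 0.15215.
So the interval runs from 0.3393 to 0.6436.

(0.3393, 0.6436)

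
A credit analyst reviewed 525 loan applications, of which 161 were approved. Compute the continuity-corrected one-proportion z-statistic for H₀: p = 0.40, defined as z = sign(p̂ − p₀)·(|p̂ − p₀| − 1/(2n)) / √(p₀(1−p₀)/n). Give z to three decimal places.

With x = 161 successes in n = 525, p̂ = 0.30667. p̂ − p₀ = -0.093333.
1/(2n) = 0.000952.
Corrected numerator: |-0.093333| − 0.000952 = 0.092381.
Null standard error: √(0.40·0.60/525) = √0.000457143 = 0.021381.
z = (−)0.092381/0.021381 = -4.321.

z = -4.321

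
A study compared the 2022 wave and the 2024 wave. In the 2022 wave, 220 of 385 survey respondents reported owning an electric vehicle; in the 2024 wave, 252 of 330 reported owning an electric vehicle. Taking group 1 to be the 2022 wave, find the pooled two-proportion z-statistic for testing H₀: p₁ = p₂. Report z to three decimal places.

z = -5.409

Sample proportions: p̂₁ = 220/385 = 0.57143 and p̂₂ = 252/330 = 0.76364.
Pooling: p̂ = 472/715 = 0.66014.
Pooled SE = √[0.2243552·0.00562771] ≈ 0.035533.
z = (p̂₁ − p̂₂)/SE = (0.57143 − 0.76364)/0.035533 = -0.19221/0.035533 = -5.409.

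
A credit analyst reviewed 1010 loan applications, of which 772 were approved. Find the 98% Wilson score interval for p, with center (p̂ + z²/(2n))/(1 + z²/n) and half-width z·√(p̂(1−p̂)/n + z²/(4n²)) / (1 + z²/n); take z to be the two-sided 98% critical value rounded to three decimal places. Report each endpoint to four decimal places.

(0.7319, 0.7940)

Here p̂ = 772/1010 = 0.76436 and z = 2.326 (z² = 5.410276).
Denominator 1 + z²/n = 1 + 5.410276/1010 = 1.005357.
Adjusted center: (0.76436 + z²/(2n))/1.005357 = 0.76295.
Radicand: p̂(1−p̂)/n + z²/(4n²) = 0.000178332 + 0.000001326 = 0.000179658.
Half-width = 2.326·√0.000179658/1.005357 = 0.03101.
Interval: 0.76295 ± 0.03101 → (0.7319, 0.7940).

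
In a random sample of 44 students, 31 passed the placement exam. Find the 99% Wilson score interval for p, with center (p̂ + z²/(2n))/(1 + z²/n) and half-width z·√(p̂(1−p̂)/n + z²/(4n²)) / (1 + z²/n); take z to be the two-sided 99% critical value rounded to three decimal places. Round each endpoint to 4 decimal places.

(0.5104, 0.8451)

Here p̂ = 31/44 = 0.70455 and z = 2.576 (z² = 6.635776).
Denominator 1 + z²/n = 1 + 6.635776/44 = 1.150813.
Adjusted center: (0.70455 + z²/(2n))/1.150813 = 0.67774.
Radicand: p̂(1−p̂)/n + z²/(4n²) = 0.004730935 + 0.000856893 = 0.005587828.
Half-width = z·√(radicand)/denom = 2.576·0.074752/1.150813 = 0.16733.
CI: 0.67774 ± 0.16733 = (0.5104, 0.8451).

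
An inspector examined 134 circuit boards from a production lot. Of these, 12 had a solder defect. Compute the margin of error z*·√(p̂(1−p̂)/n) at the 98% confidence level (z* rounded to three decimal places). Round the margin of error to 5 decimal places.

ME = 0.05738

The sample proportion is 12/134 = 0.08955.
SE = √(p̂(1−p̂)/n) = √(0.081533/134) = 0.024667.
For 98% confidence, z* = 2.326.
ME = 2.326·0.024667 = 0.05738.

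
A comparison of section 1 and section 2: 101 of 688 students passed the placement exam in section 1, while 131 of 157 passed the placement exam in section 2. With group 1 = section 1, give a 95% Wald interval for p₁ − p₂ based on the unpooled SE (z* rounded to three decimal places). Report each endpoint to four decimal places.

(-0.7515, -0.6237)

p̂₁ = 101/688 = 0.14680, p̂₂ = 131/157 = 0.83439; p̂₁ − p̂₂ = -0.68759.
SE = √(0.000182051 + 0.000880128) = √0.001062179 = 0.032591.
z* = 1.960 at the 95% level. Margin of error = 0.06388.
Interval: -0.68759 ± 0.06388 → (-0.7515, -0.6237).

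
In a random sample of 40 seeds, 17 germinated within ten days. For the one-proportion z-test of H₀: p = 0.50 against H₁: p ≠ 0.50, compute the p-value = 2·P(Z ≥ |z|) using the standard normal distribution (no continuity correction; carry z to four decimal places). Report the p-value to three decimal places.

p̂ = 17/40 = 0.42500.
Under H₀, SE = √(p₀(1−p₀)/n) = √(0.50·0.50/40) = √0.006250000 = 0.079057.
Test statistic (full precision, shown to 4 dp): z = (17/40 − 0.50)/SE₀ ≈ -0.9487.
From the standard normal, 2·P(Z ≥ |z|) = 0.343.

p-value = 0.343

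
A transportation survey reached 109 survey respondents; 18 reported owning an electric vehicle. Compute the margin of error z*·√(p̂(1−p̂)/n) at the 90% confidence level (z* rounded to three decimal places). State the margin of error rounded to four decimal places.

ME = 0.0585

With x = 18 successes in n = 109, p̂ = 0.16514.
SE = √(p̂(1−p̂)/n) = √(0.137867/109) = 0.035565.
z* = 1.645 at the 90% level.
Margin of error = z*·SE = 1.645 × 0.035565 = 0.0585.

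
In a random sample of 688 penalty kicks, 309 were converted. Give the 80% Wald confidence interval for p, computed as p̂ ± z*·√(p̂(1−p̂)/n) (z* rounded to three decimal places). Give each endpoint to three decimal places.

(0.425, 0.473)

With x = 309 successes in n = 688, p̂ = 0.44913.
SE = √(p̂(1−p̂)/n) = √(0.247412/688) = 0.018963.
For 80% confidence, z* = 1.282.
Margin = 1.282·0.018963 = 0.02431.
So the interval runs from 0.425 to 0.473.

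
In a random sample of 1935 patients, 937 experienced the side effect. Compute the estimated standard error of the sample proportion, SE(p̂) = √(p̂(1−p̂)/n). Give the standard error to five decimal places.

SE = 0.01136

p̂ = 937/1935 = 0.48424.
p̂(1−p̂) = 0.48424·0.51576 = 0.249752.
SE = √(0.249752/1935) = 0.01136.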